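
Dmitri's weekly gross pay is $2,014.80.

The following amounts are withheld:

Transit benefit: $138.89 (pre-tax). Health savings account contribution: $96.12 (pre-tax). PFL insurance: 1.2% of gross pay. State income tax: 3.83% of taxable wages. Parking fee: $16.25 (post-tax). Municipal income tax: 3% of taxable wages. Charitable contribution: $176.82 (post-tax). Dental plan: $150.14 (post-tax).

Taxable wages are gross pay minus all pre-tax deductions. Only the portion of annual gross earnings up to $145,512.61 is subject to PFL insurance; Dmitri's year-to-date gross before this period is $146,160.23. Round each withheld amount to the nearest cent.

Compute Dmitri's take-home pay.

Transit benefit: $138.89
Health savings account contribution: $96.12
Pre-tax total = $138.89 + $96.12 = $235.01
Taxable wages = $2,014.80 − $235.01 = $1,779.79
Municipal income tax: $1,779.79 × 0.03 = $53.39
State income tax: $1,779.79 × 0.0383 = $68.17
PFL insurance: annual cap $145,512.61 already reached (YTD $146,160.23), so $0.00
Parking fee: $16.25
Dental plan: $150.14
Charitable contribution: $176.82
Total deductions = $138.89 + $96.12 + $53.39 + $68.17 + $0.00 + $16.25 + $150.14 + $176.82 = $699.78
Net pay = $2,014.80 − $699.78 = $1,315.02

$1,315.02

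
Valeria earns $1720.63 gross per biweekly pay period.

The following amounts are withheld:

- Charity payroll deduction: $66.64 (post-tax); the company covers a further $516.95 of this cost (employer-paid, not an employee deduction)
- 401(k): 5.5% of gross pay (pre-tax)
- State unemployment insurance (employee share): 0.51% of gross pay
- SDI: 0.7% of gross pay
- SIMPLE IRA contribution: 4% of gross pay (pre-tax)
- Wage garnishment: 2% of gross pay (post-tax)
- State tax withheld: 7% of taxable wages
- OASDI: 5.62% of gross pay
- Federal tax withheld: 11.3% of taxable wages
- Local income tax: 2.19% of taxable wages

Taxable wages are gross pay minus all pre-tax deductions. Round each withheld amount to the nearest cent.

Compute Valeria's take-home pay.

$1019.54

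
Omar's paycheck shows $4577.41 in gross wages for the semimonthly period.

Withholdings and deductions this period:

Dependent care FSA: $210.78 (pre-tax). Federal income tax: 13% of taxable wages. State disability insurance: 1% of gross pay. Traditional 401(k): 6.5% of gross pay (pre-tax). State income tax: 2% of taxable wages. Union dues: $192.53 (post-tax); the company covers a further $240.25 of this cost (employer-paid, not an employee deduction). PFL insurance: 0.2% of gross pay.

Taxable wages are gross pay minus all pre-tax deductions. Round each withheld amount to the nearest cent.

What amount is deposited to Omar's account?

Dependent care FSA: $210.78
Traditional 401(k): $4577.41 × 0.065 = $297.53
Pre-tax total = $210.78 + $297.53 = $508.31
Taxable wages = $4577.41 − $508.31 = $4069.10
Federal income tax: $4069.10 × 0.13 = $528.98
State income tax: $4069.10 × 0.02 = $81.38
PFL insurance: $4577.41 × 0.002 = $9.15
State disability insurance: $4577.41 × 0.01 = $45.77
Union dues: $192.53
(Employer's $240.25 toward union dues is not withheld from the employee.)
Total deductions = $210.78 + $297.53 + $528.98 + $81.38 + $9.15 + $45.77 + $192.53 = $1366.12
Net pay = $4577.41 − $1366.12 = $3211.29

$3211.29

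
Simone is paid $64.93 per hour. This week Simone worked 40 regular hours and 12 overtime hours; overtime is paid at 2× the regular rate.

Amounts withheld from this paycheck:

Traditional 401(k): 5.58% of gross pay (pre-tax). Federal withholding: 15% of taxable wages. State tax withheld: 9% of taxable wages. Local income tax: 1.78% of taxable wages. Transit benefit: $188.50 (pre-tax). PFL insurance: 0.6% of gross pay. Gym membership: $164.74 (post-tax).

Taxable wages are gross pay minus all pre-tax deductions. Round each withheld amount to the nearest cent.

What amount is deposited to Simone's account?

$2,582.55

Regular pay: 40 × $64.93 = $2,597.20
Overtime pay: 12 × $64.93 × 2 = $1,558.32
Gross pay = $2,597.20 + $1,558.32 = $4,155.52
Transit benefit: $188.50
Traditional 401(k): $4,155.52 × 0.0558 = $231.88
Pre-tax total = $188.50 + $231.88 = $420.38
Taxable wages = $4,155.52 − $420.38 = $3,735.14
State tax withheld: $3,735.14 × 0.09 = $336.16
Federal withholding: $3,735.14 × 0.15 = $560.27
Local income tax: $3,735.14 × 0.0178 = $66.49
PFL insurance: $4,155.52 × 0.006 = $24.93
Gym membership: $164.74
Total deductions = $188.50 + $231.88 + $336.16 + $560.27 + $66.49 + $24.93 + $164.74 = $1,572.97
Net pay = $4,155.52 − $1,572.97 = $2,582.55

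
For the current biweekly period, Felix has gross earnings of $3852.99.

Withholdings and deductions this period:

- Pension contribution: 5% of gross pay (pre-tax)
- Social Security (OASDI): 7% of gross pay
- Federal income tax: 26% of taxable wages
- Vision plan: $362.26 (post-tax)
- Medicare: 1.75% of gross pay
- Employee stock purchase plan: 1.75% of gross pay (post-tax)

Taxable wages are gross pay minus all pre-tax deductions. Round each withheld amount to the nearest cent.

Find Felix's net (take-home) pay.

$1941.82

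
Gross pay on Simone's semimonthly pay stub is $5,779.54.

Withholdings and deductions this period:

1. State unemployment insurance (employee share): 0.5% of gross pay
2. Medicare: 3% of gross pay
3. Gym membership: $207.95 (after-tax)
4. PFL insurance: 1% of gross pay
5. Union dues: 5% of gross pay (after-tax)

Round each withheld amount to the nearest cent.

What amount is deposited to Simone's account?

$5,022.52

Medicare: $5,779.54 × 0.03 = $173.39
State unemployment insurance (employee share): $5,779.54 × 0.005 = $28.90
PFL insurance: $5,779.54 × 0.01 = $57.80
Union dues: $5,779.54 × 0.05 = $288.98
Gym membership: $207.95
Total deductions = $173.39 + $28.90 + $57.80 + $288.98 + $207.95 = $757.02
Net pay = $5,779.54 − $757.02 = $5,022.52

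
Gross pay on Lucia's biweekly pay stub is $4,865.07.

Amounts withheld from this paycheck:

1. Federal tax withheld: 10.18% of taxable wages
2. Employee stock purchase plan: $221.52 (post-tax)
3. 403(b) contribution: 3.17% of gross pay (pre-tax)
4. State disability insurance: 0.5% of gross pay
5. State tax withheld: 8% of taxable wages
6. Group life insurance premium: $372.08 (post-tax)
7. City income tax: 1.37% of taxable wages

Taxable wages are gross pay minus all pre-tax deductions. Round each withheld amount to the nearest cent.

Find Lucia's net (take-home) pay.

$3,171.95

403(b) contribution: $4,865.07 × 0.0317 = $154.22
Taxable wages = $4,865.07 − $154.22 = $4,710.85
State tax withheld: $4,710.85 × 0.08 = $376.87
City income tax: $4,710.85 × 0.0137 = $64.54
Federal tax withheld: $4,710.85 × 0.1018 = $479.56
State disability insurance: $4,865.07 × 0.005 = $24.33
Employee stock purchase plan: $221.52
Group life insurance premium: $372.08
Total deductions = $154.22 + $376.87 + $64.54 + $479.56 + $24.33 + $221.52 + $372.08 = $1,693.12
Net pay = $4,865.07 − $1,693.12 = $3,171.95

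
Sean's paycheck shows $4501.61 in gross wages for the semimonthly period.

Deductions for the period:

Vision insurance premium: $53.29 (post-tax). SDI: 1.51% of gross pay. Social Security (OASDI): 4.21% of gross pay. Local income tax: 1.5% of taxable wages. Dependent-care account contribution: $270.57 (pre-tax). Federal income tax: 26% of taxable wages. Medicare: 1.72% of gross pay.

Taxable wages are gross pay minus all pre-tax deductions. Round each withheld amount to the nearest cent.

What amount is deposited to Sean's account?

Dependent-care account contribution: $270.57
Taxable wages = $4501.61 − $270.57 = $4231.04
Local income tax: $4231.04 × 0.015 = $63.47
Federal income tax: $4231.04 × 0.26 = $1100.07
Medicare: $4501.61 × 0.0172 = $77.43
Social Security (OASDI): $4501.61 × 0.0421 = $189.52
SDI: $4501.61 × 0.0151 = $67.97
Vision insurance premium: $53.29
Total deductions = $270.57 + $63.47 + $1100.07 + $77.43 + $189.52 + $67.97 + $53.29 = $1822.32
Net pay = $4501.61 − $1822.32 = $2679.29

$2679.29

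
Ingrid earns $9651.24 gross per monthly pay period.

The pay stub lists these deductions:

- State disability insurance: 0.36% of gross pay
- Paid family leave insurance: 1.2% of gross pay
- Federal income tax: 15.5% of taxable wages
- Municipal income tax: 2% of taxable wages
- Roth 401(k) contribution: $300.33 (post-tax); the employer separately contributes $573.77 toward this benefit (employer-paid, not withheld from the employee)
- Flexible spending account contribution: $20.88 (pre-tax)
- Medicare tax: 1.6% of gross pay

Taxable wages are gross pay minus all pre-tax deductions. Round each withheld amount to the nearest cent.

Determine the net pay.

Flexible spending account contribution: $20.88
Taxable wages = $9651.24 − $20.88 = $9630.36
Federal income tax: $9630.36 × 0.155 = $1492.71
Municipal income tax: $9630.36 × 0.02 = $192.61
Paid family leave insurance: $9651.24 × 0.012 = $115.81
Medicare tax: $9651.24 × 0.016 = $154.42
State disability insurance: $9651.24 × 0.0036 = $34.74
Roth 401(k) contribution: $300.33
(Employer's $573.77 toward Roth 401(k) contribution is not withheld from the employee.)
Total deductions = $20.88 + $1492.71 + $192.61 + $115.81 + $154.42 + $34.74 + $300.33 = $2311.50
Net pay = $9651.24 − $2311.50 = $7339.74

$7339.74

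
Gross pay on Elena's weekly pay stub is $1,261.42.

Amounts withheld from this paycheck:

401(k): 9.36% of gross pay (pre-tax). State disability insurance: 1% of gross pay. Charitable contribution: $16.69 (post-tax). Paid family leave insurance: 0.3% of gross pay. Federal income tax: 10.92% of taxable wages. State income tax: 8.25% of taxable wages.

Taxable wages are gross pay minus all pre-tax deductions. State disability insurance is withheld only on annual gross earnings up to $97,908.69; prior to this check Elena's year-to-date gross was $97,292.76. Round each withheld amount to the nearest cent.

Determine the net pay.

$897.54

401(k): $1,261.42 × 0.0936 = $118.07
Taxable wages = $1,261.42 − $118.07 = $1,143.35
State income tax: $1,143.35 × 0.0825 = $94.33
Federal income tax: $1,143.35 × 0.1092 = $124.85
Paid family leave insurance: $1,261.42 × 0.003 = $3.78
State disability insurance: only $97,908.69 − $97,292.76 = $615.93 of this check is subject → $615.93 × 0.01 = $6.16
Charitable contribution: $16.69
Total deductions = $118.07 + $94.33 + $124.85 + $3.78 + $6.16 + $16.69 = $363.88
Net pay = $1,261.42 − $363.88 = $897.54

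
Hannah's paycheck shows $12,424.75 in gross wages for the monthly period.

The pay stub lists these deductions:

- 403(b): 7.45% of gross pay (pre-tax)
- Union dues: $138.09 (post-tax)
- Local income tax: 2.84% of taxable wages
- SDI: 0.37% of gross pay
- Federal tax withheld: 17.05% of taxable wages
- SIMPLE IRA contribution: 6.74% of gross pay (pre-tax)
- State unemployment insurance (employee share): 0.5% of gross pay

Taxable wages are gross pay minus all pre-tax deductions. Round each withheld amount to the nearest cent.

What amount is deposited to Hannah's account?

$8,294.89

SIMPLE IRA contribution: $12,424.75 × 0.0674 = $837.43
403(b): $12,424.75 × 0.0745 = $925.64
Pre-tax total = $837.43 + $925.64 = $1,763.07
Taxable wages = $12,424.75 − $1,763.07 = $10,661.68
Federal tax withheld: $10,661.68 × 0.1705 = $1,817.82
Local income tax: $10,661.68 × 0.0284 = $302.79
State unemployment insurance (employee share): $12,424.75 × 0.005 = $62.12
SDI: $12,424.75 × 0.0037 = $45.97
Union dues: $138.09
Total deductions = $837.43 + $925.64 + $1,817.82 + $302.79 + $62.12 + $45.97 + $138.09 = $4,129.86
Net pay = $12,424.75 − $4,129.86 = $8,294.89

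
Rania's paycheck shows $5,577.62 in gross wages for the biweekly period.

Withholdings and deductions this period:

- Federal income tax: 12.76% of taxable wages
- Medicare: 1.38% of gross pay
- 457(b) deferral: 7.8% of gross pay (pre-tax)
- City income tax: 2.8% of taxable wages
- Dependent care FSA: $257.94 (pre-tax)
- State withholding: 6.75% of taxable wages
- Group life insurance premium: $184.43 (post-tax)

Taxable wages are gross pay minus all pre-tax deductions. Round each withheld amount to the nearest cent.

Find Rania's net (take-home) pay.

$3,533.47

457(b) deferral: $5,577.62 × 0.078 = $435.05
Dependent care FSA: $257.94
Pre-tax total = $435.05 + $257.94 = $692.99
Taxable wages = $5,577.62 − $692.99 = $4,884.63
Federal income tax: $4,884.63 × 0.1276 = $623.28
State withholding: $4,884.63 × 0.0675 = $329.71
City income tax: $4,884.63 × 0.028 = $136.77
Medicare: $5,577.62 × 0.0138 = $76.97
Group life insurance premium: $184.43
Total deductions = $435.05 + $257.94 + $623.28 + $329.71 + $136.77 + $76.97 + $184.43 = $2,044.15
Net pay = $5,577.62 − $2,044.15 = $3,533.47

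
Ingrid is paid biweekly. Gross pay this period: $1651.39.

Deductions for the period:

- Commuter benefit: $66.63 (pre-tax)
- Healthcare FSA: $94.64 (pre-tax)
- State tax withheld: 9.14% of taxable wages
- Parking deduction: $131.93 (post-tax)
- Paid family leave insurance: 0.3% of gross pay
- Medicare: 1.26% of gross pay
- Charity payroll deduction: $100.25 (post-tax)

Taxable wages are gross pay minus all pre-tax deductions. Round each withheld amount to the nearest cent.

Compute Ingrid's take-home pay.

Healthcare FSA: $94.64
Commuter benefit: $66.63
Pre-tax total = $94.64 + $66.63 = $161.27
Taxable wages = $1651.39 − $161.27 = $1490.12
State tax withheld: $1490.12 × 0.0914 = $136.20
Medicare: $1651.39 × 0.0126 = $20.81
Paid family leave insurance: $1651.39 × 0.003 = $4.95
Parking deduction: $131.93
Charity payroll deduction: $100.25
Total deductions = $94.64 + $66.63 + $136.20 + $20.81 + $4.95 + $131.93 + $100.25 = $555.41
Net pay = $1651.39 − $555.41 = $1095.98

$1095.98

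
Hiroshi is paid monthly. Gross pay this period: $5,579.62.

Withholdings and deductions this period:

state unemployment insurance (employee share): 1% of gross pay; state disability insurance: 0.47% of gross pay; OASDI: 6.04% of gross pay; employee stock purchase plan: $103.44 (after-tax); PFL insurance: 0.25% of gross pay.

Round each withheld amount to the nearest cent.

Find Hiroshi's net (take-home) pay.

$5,043.20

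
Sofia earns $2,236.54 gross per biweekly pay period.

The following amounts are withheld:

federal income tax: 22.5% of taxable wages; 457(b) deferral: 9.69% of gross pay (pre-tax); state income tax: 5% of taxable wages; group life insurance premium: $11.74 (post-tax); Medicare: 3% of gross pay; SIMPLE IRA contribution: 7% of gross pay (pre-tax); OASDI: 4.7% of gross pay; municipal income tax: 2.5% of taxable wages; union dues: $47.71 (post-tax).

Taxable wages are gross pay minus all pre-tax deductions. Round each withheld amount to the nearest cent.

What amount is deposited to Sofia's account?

457(b) deferral: $2,236.54 × 0.0969 = $216.72
SIMPLE IRA contribution: $2,236.54 × 0.07 = $156.56
Pre-tax total = $216.72 + $156.56 = $373.28
Taxable wages = $2,236.54 − $373.28 = $1,863.26
Federal income tax: $1,863.26 × 0.225 = $419.23
Municipal income tax: $1,863.26 × 0.025 = $46.58
State income tax: $1,863.26 × 0.05 = $93.16
OASDI: $2,236.54 × 0.047 = $105.12
Medicare: $2,236.54 × 0.03 = $67.10
Group life insurance premium: $11.74
Union dues: $47.71
Total deductions = $216.72 + $156.56 + $419.23 + $46.58 + $93.16 + $105.12 + $67.10 + $11.74 + $47.71 = $1,163.92
Net pay = $2,236.54 − $1,163.92 = $1,072.62

$1,072.62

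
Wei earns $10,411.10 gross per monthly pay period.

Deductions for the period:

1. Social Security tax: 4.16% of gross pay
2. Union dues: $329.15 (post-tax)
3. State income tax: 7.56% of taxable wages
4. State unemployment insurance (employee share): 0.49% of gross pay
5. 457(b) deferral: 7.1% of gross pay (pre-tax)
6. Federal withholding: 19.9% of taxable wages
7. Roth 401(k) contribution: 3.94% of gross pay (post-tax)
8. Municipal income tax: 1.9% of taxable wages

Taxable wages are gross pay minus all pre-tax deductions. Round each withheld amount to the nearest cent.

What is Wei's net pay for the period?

457(b) deferral: $10,411.10 × 0.071 = $739.19
Taxable wages = $10,411.10 − $739.19 = $9,671.91
Federal withholding: $9,671.91 × 0.199 = $1,924.71
Municipal income tax: $9,671.91 × 0.019 = $183.77
State income tax: $9,671.91 × 0.0756 = $731.20
Social Security tax: $10,411.10 × 0.0416 = $433.10
State unemployment insurance (employee share): $10,411.10 × 0.0049 = $51.01
Roth 401(k) contribution: $10,411.10 × 0.0394 = $410.20
Union dues: $329.15
Total deductions = $739.19 + $1,924.71 + $183.77 + $731.20 + $433.10 + $51.01 + $410.20 + $329.15 = $4,802.33
Net pay = $10,411.10 − $4,802.33 = $5,608.77

$5,608.77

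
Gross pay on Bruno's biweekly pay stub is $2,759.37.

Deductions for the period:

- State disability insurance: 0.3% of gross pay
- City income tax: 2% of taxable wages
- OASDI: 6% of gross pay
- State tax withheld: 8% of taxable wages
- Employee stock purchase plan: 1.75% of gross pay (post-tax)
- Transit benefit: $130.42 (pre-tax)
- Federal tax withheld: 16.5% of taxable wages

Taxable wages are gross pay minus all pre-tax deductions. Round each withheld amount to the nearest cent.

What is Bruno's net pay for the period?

$1,710.14

Transit benefit: $130.42
Taxable wages = $2,759.37 − $130.42 = $2,628.95
State tax withheld: $2,628.95 × 0.08 = $210.32
Federal tax withheld: $2,628.95 × 0.165 = $433.78
City income tax: $2,628.95 × 0.02 = $52.58
State disability insurance: $2,759.37 × 0.003 = $8.28
OASDI: $2,759.37 × 0.06 = $165.56
Employee stock purchase plan: $2,759.37 × 0.0175 = $48.29
Total deductions = $130.42 + $210.32 + $433.78 + $52.58 + $8.28 + $165.56 + $48.29 = $1,049.23
Net pay = $2,759.37 − $1,049.23 = $1,710.14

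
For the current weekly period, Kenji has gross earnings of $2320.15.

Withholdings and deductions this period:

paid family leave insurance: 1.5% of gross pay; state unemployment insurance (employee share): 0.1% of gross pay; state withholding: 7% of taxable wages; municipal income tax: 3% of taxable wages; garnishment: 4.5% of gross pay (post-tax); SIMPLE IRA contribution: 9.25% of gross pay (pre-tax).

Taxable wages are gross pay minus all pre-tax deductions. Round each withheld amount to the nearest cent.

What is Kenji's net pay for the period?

SIMPLE IRA contribution: $2320.15 × 0.0925 = $214.61
Taxable wages = $2320.15 − $214.61 = $2105.54
State withholding: $2105.54 × 0.07 = $147.39
Municipal income tax: $2105.54 × 0.03 = $63.17
Paid family leave insurance: $2320.15 × 0.015 = $34.80
State unemployment insurance (employee share): $2320.15 × 0.001 = $2.32
Garnishment: $2320.15 × 0.045 = $104.41
Total deductions = $214.61 + $147.39 + $63.17 + $34.80 + $2.32 + $104.41 = $566.70
Net pay = $2320.15 − $566.70 = $1753.45

$1753.45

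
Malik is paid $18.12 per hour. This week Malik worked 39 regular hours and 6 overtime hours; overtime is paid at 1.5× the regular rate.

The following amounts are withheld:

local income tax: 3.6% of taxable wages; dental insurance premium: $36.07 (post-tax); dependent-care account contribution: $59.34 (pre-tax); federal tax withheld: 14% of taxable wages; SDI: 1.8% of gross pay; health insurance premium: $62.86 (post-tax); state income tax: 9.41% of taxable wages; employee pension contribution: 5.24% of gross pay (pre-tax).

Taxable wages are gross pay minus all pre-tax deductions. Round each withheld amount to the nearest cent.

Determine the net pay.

$443.67

Regular pay: 39 × $18.12 = $706.68
Overtime pay: 6 × $18.12 × 1.5 = $163.08
Gross pay = $706.68 + $163.08 = $869.76
Dependent-care account contribution: $59.34
Employee pension contribution: $869.76 × 0.0524 = $45.58
Pre-tax total = $59.34 + $45.58 = $104.92
Taxable wages = $869.76 − $104.92 = $764.84
Federal tax withheld: $764.84 × 0.14 = $107.08
State income tax: $764.84 × 0.0941 = $71.97
Local income tax: $764.84 × 0.036 = $27.53
SDI: $869.76 × 0.018 = $15.66
Dental insurance premium: $36.07
Health insurance premium: $62.86
Total deductions = $59.34 + $45.58 + $107.08 + $71.97 + $27.53 + $15.66 + $36.07 + $62.86 = $426.09
Net pay = $869.76 − $426.09 = $443.67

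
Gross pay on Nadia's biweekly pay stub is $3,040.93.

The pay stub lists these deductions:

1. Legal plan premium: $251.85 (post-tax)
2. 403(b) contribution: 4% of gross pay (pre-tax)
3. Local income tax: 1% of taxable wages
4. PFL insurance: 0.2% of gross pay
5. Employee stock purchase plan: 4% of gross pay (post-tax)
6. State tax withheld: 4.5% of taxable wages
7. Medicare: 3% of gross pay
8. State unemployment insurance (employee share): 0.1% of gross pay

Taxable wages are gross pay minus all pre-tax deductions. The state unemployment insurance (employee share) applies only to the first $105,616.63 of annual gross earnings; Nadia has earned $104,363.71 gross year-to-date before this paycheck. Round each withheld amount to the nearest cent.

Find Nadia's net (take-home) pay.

$2,286.68

403(b) contribution: $3,040.93 × 0.04 = $121.64
Taxable wages = $3,040.93 − $121.64 = $2,919.29
Local income tax: $2,919.29 × 0.01 = $29.19
State tax withheld: $2,919.29 × 0.045 = $131.37
PFL insurance: $3,040.93 × 0.002 = $6.08
Medicare: $3,040.93 × 0.03 = $91.23
State unemployment insurance (employee share): only $105,616.63 − $104,363.71 = $1,252.92 of this check is subject → $1,252.92 × 0.001 = $1.25
Legal plan premium: $251.85
Employee stock purchase plan: $3,040.93 × 0.04 = $121.64
Total deductions = $121.64 + $29.19 + $131.37 + $6.08 + $91.23 + $1.25 + $251.85 + $121.64 = $754.25
Net pay = $3,040.93 − $754.25 = $2,286.68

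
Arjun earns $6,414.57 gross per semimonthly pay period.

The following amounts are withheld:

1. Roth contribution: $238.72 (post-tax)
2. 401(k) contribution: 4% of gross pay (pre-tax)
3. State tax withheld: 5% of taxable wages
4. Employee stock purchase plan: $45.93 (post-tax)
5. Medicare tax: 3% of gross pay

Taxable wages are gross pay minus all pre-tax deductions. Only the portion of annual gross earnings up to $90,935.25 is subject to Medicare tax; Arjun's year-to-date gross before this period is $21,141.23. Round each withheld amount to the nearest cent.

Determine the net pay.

$5,373.00

401(k) contribution: $6,414.57 × 0.04 = $256.58
Taxable wages = $6,414.57 − $256.58 = $6,157.99
State tax withheld: $6,157.99 × 0.05 = $307.90
Medicare tax: cap not yet reached, full $6,414.57 is subject → $6,414.57 × 0.03 = $192.44
Employee stock purchase plan: $45.93
Roth contribution: $238.72
Total deductions = $256.58 + $307.90 + $192.44 + $45.93 + $238.72 = $1,041.57
Net pay = $6,414.57 − $1,041.57 = $5,373.00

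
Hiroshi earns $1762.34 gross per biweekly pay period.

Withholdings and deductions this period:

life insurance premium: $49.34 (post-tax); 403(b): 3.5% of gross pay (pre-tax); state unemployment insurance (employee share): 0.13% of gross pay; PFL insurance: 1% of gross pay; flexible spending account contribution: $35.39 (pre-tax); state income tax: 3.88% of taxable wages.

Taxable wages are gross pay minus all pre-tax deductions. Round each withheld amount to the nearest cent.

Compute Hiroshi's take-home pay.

Flexible spending account contribution: $35.39
403(b): $1762.34 × 0.035 = $61.68
Pre-tax total = $35.39 + $61.68 = $97.07
Taxable wages = $1762.34 − $97.07 = $1665.27
State income tax: $1665.27 × 0.0388 = $64.61
State unemployment insurance (employee share): $1762.34 × 0.0013 = $2.29
PFL insurance: $1762.34 × 0.01 = $17.62
Life insurance premium: $49.34
Total deductions = $35.39 + $61.68 + $64.61 + $2.29 + $17.62 + $49.34 = $230.93
Net pay = $1762.34 − $230.93 = $1531.41

$1531.41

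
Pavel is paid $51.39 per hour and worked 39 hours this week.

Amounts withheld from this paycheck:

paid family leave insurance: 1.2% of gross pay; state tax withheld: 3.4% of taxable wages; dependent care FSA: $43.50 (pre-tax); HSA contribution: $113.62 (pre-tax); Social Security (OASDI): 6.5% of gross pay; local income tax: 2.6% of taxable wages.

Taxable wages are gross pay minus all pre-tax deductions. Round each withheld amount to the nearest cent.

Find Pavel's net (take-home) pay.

$1,581.95

Gross pay: 39 × $51.39 = $2,004.21
HSA contribution: $113.62
Dependent care FSA: $43.50
Pre-tax total = $113.62 + $43.50 = $157.12
Taxable wages = $2,004.21 − $157.12 = $1,847.09
State tax withheld: $1,847.09 × 0.034 = $62.80
Local income tax: $1,847.09 × 0.026 = $48.02
Paid family leave insurance: $2,004.21 × 0.012 = $24.05
Social Security (OASDI): $2,004.21 × 0.065 = $130.27
Total deductions = $113.62 + $43.50 + $62.80 + $48.02 + $24.05 + $130.27 = $422.26
Net pay = $2,004.21 − $422.26 = $1,581.95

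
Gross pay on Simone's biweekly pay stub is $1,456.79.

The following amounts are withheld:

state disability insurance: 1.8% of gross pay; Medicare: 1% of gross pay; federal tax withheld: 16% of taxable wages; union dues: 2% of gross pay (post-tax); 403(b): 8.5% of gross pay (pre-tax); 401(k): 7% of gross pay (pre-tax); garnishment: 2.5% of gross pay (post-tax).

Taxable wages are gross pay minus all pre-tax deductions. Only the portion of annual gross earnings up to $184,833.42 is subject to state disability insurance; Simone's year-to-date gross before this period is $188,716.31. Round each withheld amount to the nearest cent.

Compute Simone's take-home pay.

$953.89

403(b): $1,456.79 × 0.085 = $123.83
401(k): $1,456.79 × 0.07 = $101.98
Pre-tax total = $123.83 + $101.98 = $225.81
Taxable wages = $1,456.79 − $225.81 = $1,230.98
Federal tax withheld: $1,230.98 × 0.16 = $196.96
State disability insurance: annual cap $184,833.42 already reached (YTD $188,716.31), so $0.00
Medicare: $1,456.79 × 0.01 = $14.57
Union dues: $1,456.79 × 0.02 = $29.14
Garnishment: $1,456.79 × 0.025 = $36.42
Total deductions = $123.83 + $101.98 + $196.96 + $0.00 + $14.57 + $29.14 + $36.42 = $502.90
Net pay = $1,456.79 − $502.90 = $953.89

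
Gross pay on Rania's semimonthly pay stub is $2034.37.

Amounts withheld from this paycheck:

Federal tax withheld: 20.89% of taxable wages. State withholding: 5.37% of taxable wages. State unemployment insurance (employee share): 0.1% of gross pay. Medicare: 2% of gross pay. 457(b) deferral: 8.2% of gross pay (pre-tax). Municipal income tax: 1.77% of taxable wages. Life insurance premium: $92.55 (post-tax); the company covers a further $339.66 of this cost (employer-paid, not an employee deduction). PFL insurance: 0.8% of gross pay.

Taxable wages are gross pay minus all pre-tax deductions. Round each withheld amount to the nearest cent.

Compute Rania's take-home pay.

457(b) deferral: $2034.37 × 0.082 = $166.82
Taxable wages = $2034.37 − $166.82 = $1867.55
Federal tax withheld: $1867.55 × 0.2089 = $390.13
State withholding: $1867.55 × 0.0537 = $100.29
Municipal income tax: $1867.55 × 0.0177 = $33.06
PFL insurance: $2034.37 × 0.008 = $16.27
State unemployment insurance (employee share): $2034.37 × 0.001 = $2.03
Medicare: $2034.37 × 0.02 = $40.69
Life insurance premium: $92.55
(Employer's $339.66 toward life insurance premium is not withheld from the employee.)
Total deductions = $166.82 + $390.13 + $100.29 + $33.06 + $16.27 + $2.03 + $40.69 + $92.55 = $841.84
Net pay = $2034.37 − $841.84 = $1192.53

$1192.53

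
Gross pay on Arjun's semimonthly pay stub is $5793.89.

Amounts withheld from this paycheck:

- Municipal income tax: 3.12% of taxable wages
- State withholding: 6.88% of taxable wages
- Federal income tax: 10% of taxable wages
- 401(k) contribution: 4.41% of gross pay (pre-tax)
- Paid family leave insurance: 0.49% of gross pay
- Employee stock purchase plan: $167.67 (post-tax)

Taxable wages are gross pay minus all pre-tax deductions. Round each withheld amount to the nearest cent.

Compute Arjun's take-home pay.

$4234.64

401(k) contribution: $5793.89 × 0.0441 = $255.51
Taxable wages = $5793.89 − $255.51 = $5538.38
State withholding: $5538.38 × 0.0688 = $381.04
Federal income tax: $5538.38 × 0.1 = $553.84
Municipal income tax: $5538.38 × 0.0312 = $172.80
Paid family leave insurance: $5793.89 × 0.0049 = $28.39
Employee stock purchase plan: $167.67
Total deductions = $255.51 + $381.04 + $553.84 + $172.80 + $28.39 + $167.67 = $1559.25
Net pay = $5793.89 − $1559.25 = $4234.64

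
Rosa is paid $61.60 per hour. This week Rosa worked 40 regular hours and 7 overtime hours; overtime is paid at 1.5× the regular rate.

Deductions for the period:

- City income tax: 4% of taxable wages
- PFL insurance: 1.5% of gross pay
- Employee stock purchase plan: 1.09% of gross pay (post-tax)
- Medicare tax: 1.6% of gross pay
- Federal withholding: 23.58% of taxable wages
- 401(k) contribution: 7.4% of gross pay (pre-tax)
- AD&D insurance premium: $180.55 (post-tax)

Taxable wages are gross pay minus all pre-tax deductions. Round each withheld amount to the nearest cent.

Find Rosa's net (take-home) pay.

Regular pay: 40 × $61.60 = $2,464.00
Overtime pay: 7 × $61.60 × 1.5 = $646.80
Gross pay = $2,464.00 + $646.80 = $3,110.80
401(k) contribution: $3,110.80 × 0.074 = $230.20
Taxable wages = $3,110.80 − $230.20 = $2,880.60
City income tax: $2,880.60 × 0.04 = $115.22
Federal withholding: $2,880.60 × 0.2358 = $679.25
Medicare tax: $3,110.80 × 0.016 = $49.77
PFL insurance: $3,110.80 × 0.015 = $46.66
Employee stock purchase plan: $3,110.80 × 0.0109 = $33.91
AD&D insurance premium: $180.55
Total deductions = $230.20 + $115.22 + $679.25 + $49.77 + $46.66 + $33.91 + $180.55 = $1,335.56
Net pay = $3,110.80 − $1,335.56 = $1,775.24

$1,775.24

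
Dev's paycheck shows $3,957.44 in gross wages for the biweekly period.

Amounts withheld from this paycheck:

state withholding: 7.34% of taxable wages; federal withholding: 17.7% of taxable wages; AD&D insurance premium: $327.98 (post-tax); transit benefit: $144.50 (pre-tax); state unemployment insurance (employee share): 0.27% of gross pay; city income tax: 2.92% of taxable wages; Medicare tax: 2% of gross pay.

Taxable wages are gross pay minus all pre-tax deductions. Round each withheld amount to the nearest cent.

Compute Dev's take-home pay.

Transit benefit: $144.50
Taxable wages = $3,957.44 − $144.50 = $3,812.94
City income tax: $3,812.94 × 0.0292 = $111.34
State withholding: $3,812.94 × 0.0734 = $279.87
Federal withholding: $3,812.94 × 0.177 = $674.89
Medicare tax: $3,957.44 × 0.02 = $79.15
State unemployment insurance (employee share): $3,957.44 × 0.0027 = $10.69
AD&D insurance premium: $327.98
Total deductions = $144.50 + $111.34 + $279.87 + $674.89 + $79.15 + $10.69 + $327.98 = $1,628.42
Net pay = $3,957.44 − $1,628.42 = $2,329.02

$2,329.02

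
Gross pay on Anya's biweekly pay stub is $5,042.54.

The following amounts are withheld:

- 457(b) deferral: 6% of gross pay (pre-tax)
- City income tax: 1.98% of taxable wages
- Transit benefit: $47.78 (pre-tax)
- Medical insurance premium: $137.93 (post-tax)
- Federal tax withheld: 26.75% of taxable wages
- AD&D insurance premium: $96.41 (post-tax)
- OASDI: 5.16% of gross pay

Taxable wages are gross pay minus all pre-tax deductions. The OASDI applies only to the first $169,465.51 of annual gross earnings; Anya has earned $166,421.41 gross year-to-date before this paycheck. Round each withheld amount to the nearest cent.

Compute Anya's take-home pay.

$2,952.71

Transit benefit: $47.78
457(b) deferral: $5,042.54 × 0.06 = $302.55
Pre-tax total = $47.78 + $302.55 = $350.33
Taxable wages = $5,042.54 − $350.33 = $4,692.21
Federal tax withheld: $4,692.21 × 0.2675 = $1,255.17
City income tax: $4,692.21 × 0.0198 = $92.91
OASDI: only $169,465.51 − $166,421.41 = $3,044.10 of this check is subject → $3,044.10 × 0.0516 = $157.08
AD&D insurance premium: $96.41
Medical insurance premium: $137.93
Total deductions = $47.78 + $302.55 + $1,255.17 + $92.91 + $157.08 + $96.41 + $137.93 = $2,089.83
Net pay = $5,042.54 − $2,089.83 = $2,952.71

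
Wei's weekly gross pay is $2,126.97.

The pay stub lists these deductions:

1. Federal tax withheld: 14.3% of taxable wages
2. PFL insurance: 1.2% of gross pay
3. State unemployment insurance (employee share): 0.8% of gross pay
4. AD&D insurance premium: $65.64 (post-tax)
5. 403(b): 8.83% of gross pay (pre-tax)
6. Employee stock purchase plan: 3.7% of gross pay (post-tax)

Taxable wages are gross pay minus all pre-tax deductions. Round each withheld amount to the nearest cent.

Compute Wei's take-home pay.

403(b): $2,126.97 × 0.0883 = $187.81
Taxable wages = $2,126.97 − $187.81 = $1,939.16
Federal tax withheld: $1,939.16 × 0.143 = $277.30
PFL insurance: $2,126.97 × 0.012 = $25.52
State unemployment insurance (employee share): $2,126.97 × 0.008 = $17.02
AD&D insurance premium: $65.64
Employee stock purchase plan: $2,126.97 × 0.037 = $78.70
Total deductions = $187.81 + $277.30 + $25.52 + $17.02 + $65.64 + $78.70 = $651.99
Net pay = $2,126.97 − $651.99 = $1,474.98

$1,474.98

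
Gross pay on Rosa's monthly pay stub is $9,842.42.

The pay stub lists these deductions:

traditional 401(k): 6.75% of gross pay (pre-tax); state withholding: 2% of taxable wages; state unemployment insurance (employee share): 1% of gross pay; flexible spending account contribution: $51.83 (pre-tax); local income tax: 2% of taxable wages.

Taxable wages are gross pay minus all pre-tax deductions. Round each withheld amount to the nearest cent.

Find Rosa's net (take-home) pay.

$8,662.77

Flexible spending account contribution: $51.83
Traditional 401(k): $9,842.42 × 0.0675 = $664.36
Pre-tax total = $51.83 + $664.36 = $716.19
Taxable wages = $9,842.42 − $716.19 = $9,126.23
Local income tax: $9,126.23 × 0.02 = $182.52
State withholding: $9,126.23 × 0.02 = $182.52
State unemployment insurance (employee share): $9,842.42 × 0.01 = $98.42
Total deductions = $51.83 + $664.36 + $182.52 + $182.52 + $98.42 = $1,179.65
Net pay = $9,842.42 − $1,179.65 = $8,662.77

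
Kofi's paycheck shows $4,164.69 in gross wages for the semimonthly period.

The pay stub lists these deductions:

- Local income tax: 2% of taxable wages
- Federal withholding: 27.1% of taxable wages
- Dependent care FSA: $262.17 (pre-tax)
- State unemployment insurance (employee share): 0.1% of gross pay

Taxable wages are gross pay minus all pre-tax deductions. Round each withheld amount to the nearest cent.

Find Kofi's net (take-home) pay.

$2,762.73

Dependent care FSA: $262.17
Taxable wages = $4,164.69 − $262.17 = $3,902.52
Local income tax: $3,902.52 × 0.02 = $78.05
Federal withholding: $3,902.52 × 0.271 = $1,057.58
State unemployment insurance (employee share): $4,164.69 × 0.001 = $4.16
Total deductions = $262.17 + $78.05 + $1,057.58 + $4.16 = $1,401.96
Net pay = $4,164.69 − $1,401.96 = $2,762.73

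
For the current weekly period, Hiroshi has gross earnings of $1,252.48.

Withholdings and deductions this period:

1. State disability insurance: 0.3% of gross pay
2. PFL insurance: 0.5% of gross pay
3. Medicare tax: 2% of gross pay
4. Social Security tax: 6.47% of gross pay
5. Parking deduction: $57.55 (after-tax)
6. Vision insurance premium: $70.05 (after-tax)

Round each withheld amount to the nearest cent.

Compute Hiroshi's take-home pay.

$1,008.77

State disability insurance: $1,252.48 × 0.003 = $3.76
Social Security tax: $1,252.48 × 0.0647 = $81.04
Medicare tax: $1,252.48 × 0.02 = $25.05
PFL insurance: $1,252.48 × 0.005 = $6.26
Parking deduction: $57.55
Vision insurance premium: $70.05
Total deductions = $3.76 + $81.04 + $25.05 + $6.26 + $57.55 + $70.05 = $243.71
Net pay = $1,252.48 − $243.71 = $1,008.77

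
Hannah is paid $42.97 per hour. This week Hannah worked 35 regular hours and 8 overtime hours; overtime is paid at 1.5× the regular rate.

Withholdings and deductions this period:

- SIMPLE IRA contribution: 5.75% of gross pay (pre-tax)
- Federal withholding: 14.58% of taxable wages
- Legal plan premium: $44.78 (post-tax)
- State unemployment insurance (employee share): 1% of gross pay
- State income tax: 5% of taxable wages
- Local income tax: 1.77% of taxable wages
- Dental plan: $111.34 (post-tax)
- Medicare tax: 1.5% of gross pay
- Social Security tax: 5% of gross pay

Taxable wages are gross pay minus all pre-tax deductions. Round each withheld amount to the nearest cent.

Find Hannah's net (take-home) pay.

$1,189.49

Regular pay: 35 × $42.97 = $1,503.95
Overtime pay: 8 × $42.97 × 1.5 = $515.64
Gross pay = $1,503.95 + $515.64 = $2,019.59
SIMPLE IRA contribution: $2,019.59 × 0.0575 = $116.13
Taxable wages = $2,019.59 − $116.13 = $1,903.46
Local income tax: $1,903.46 × 0.0177 = $33.69
State income tax: $1,903.46 × 0.05 = $95.17
Federal withholding: $1,903.46 × 0.1458 = $277.52
State unemployment insurance (employee share): $2,019.59 × 0.01 = $20.20
Medicare tax: $2,019.59 × 0.015 = $30.29
Social Security tax: $2,019.59 × 0.05 = $100.98
Dental plan: $111.34
Legal plan premium: $44.78
Total deductions = $116.13 + $33.69 + $95.17 + $277.52 + $20.20 + $30.29 + $100.98 + $111.34 + $44.78 = $830.10
Net pay = $2,019.59 − $830.10 = $1,189.49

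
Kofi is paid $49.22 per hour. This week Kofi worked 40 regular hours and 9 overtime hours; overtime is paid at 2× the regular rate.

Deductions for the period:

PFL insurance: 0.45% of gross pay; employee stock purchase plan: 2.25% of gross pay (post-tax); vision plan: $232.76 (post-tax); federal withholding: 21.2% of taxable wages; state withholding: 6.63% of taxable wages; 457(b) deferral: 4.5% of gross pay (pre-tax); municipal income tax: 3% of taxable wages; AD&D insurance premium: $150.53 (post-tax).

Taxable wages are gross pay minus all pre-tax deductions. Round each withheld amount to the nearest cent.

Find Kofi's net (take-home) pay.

$1,425.41

Regular pay: 40 × $49.22 = $1,968.80
Overtime pay: 9 × $49.22 × 2 = $885.96
Gross pay = $1,968.80 + $885.96 = $2,854.76
457(b) deferral: $2,854.76 × 0.045 = $128.46
Taxable wages = $2,854.76 − $128.46 = $2,726.30
Municipal income tax: $2,726.30 × 0.03 = $81.79
Federal withholding: $2,726.30 × 0.212 = $577.98
State withholding: $2,726.30 × 0.0663 = $180.75
PFL insurance: $2,854.76 × 0.0045 = $12.85
Employee stock purchase plan: $2,854.76 × 0.0225 = $64.23
Vision plan: $232.76
AD&D insurance premium: $150.53
Total deductions = $128.46 + $81.79 + $577.98 + $180.75 + $12.85 + $64.23 + $232.76 + $150.53 = $1,429.35
Net pay = $2,854.76 − $1,429.35 = $1,425.41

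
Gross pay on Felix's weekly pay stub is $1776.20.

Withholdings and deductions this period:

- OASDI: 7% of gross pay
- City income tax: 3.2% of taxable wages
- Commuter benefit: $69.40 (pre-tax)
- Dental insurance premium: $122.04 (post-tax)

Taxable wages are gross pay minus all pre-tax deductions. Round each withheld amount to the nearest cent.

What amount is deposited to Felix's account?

$1405.81

Commuter benefit: $69.40
Taxable wages = $1776.20 − $69.40 = $1706.80
City income tax: $1706.80 × 0.032 = $54.62
OASDI: $1776.20 × 0.07 = $124.33
Dental insurance premium: $122.04
Total deductions = $69.40 + $54.62 + $124.33 + $122.04 = $370.39
Net pay = $1776.20 − $370.39 = $1405.81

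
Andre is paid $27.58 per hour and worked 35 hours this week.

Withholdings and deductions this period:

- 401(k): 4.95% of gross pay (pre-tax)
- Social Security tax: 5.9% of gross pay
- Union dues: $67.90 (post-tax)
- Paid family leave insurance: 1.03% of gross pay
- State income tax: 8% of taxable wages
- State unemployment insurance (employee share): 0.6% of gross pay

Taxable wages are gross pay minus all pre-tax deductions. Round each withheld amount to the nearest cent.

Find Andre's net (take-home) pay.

Gross pay: 35 × $27.58 = $965.30
401(k): $965.30 × 0.0495 = $47.78
Taxable wages = $965.30 − $47.78 = $917.52
State income tax: $917.52 × 0.08 = $73.40
Social Security tax: $965.30 × 0.059 = $56.95
State unemployment insurance (employee share): $965.30 × 0.006 = $5.79
Paid family leave insurance: $965.30 × 0.0103 = $9.94
Union dues: $67.90
Total deductions = $47.78 + $73.40 + $56.95 + $5.79 + $9.94 + $67.90 = $261.76
Net pay = $965.30 − $261.76 = $703.54

$703.54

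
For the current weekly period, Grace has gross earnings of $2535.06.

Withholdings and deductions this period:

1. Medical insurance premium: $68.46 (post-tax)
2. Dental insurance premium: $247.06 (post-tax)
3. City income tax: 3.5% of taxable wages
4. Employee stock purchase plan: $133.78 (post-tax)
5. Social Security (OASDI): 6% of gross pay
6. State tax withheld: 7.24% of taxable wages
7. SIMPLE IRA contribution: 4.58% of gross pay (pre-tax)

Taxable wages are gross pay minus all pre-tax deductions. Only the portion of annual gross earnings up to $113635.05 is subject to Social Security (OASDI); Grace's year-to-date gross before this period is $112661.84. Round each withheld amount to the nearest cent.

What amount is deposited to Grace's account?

SIMPLE IRA contribution: $2535.06 × 0.0458 = $116.11
Taxable wages = $2535.06 − $116.11 = $2418.95
City income tax: $2418.95 × 0.035 = $84.66
State tax withheld: $2418.95 × 0.0724 = $175.13
Social Security (OASDI): only $113635.05 − $112661.84 = $973.21 of this check is subject → $973.21 × 0.06 = $58.39
Employee stock purchase plan: $133.78
Dental insurance premium: $247.06
Medical insurance premium: $68.46
Total deductions = $116.11 + $84.66 + $175.13 + $58.39 + $133.78 + $247.06 + $68.46 = $883.59
Net pay = $2535.06 − $883.59 = $1651.47

$1651.47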